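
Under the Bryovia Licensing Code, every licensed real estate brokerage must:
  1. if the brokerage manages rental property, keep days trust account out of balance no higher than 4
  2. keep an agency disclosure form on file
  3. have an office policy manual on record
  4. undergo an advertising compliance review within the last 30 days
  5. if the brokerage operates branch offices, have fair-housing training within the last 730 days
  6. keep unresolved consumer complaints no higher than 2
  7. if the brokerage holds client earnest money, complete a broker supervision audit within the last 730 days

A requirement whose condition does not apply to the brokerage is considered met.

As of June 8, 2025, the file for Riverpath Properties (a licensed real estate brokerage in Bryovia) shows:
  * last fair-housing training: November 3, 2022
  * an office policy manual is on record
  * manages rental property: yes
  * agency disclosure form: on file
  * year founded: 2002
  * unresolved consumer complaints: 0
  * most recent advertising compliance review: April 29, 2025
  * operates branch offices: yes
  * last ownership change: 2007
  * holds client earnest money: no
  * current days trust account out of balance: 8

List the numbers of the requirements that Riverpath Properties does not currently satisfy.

1, 4, 5

1. condition 'manages rental property' holds; days trust account out of balance 8 > 4 → not met
2. agency disclosure form present → met
3. office policy manual present → met
4. advertising compliance review 40 days ago vs limit 30 → not met
5. condition 'operates branch offices' holds; fair-housing training 948 days ago vs limit 730 → not met
6. unresolved consumer complaints 0 ≤ 2 → met
7. condition 'holds client earnest money' does not hold → requirement n/a → met
Not met: 1, 4, 5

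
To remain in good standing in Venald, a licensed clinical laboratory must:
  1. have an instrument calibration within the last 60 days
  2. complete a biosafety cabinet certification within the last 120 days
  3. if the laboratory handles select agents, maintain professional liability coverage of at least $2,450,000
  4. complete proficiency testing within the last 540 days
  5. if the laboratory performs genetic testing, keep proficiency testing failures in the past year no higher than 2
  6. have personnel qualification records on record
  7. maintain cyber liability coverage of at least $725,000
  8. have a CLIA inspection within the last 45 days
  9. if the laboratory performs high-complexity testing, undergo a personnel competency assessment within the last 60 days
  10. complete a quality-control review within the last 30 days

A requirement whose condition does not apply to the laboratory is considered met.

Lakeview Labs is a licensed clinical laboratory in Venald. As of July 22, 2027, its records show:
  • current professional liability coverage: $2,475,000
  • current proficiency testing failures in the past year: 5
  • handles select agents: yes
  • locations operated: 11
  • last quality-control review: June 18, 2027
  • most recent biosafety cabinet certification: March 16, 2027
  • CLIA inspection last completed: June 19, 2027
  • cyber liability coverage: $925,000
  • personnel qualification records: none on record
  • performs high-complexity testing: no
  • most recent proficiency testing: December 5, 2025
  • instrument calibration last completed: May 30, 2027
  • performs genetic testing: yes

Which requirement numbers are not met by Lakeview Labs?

1. instrument calibration 53 days ago vs limit 60 → met
2. biosafety cabinet certification 128 days ago vs limit 120 → not met
3. condition 'handles select agents' holds; professional liability coverage $2,475,000 ≥ $2,450,000 → met
4. proficiency testing 594 days ago vs limit 540 → not met
5. condition 'performs genetic testing' holds; proficiency testing failures in the past year 5 > 2 → not met
6. personnel qualification records absent → not met
7. cyber liability coverage $925,000 ≥ $725,000 → met
8. CLIA inspection 33 days ago vs limit 45 → met
9. condition 'performs high-complexity testing' does not hold → requirement n/a → met
10. quality-control review 34 days ago vs limit 30 → not met
Not met: 2, 4, 5, 6, 10

2, 4, 5, 6, 10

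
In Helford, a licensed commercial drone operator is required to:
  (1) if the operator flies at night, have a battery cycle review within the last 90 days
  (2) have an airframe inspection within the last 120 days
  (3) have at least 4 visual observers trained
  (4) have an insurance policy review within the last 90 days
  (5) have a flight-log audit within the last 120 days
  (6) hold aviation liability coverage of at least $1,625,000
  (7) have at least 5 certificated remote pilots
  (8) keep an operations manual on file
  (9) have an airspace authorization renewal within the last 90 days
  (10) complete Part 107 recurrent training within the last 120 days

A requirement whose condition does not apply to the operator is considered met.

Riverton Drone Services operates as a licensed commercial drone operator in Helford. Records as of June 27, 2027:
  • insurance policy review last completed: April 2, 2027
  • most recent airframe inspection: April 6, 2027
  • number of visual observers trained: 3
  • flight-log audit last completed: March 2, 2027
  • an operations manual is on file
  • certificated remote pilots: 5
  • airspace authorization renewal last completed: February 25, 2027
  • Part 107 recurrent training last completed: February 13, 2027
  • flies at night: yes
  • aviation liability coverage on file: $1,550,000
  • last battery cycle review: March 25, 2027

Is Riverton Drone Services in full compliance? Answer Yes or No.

No

1. condition 'flies at night' holds; battery cycle review 94 days ago vs limit 90 → not met
2. airframe inspection 82 days ago vs limit 120 → met
3. visual observers trained 3 < 4 → not met
4. insurance policy review 86 days ago vs limit 90 → met
5. flight-log audit 117 days ago vs limit 120 → met
6. aviation liability coverage $1,550,000 < $1,625,000 → not met
7. certificated remote pilots 5 ≥ 5 → met
8. operations manual present → met
9. airspace authorization renewal 122 days ago vs limit 90 → not met
10. Part 107 recurrent training 134 days ago vs limit 120 → not met
Not met: 1, 3, 6, 9, 10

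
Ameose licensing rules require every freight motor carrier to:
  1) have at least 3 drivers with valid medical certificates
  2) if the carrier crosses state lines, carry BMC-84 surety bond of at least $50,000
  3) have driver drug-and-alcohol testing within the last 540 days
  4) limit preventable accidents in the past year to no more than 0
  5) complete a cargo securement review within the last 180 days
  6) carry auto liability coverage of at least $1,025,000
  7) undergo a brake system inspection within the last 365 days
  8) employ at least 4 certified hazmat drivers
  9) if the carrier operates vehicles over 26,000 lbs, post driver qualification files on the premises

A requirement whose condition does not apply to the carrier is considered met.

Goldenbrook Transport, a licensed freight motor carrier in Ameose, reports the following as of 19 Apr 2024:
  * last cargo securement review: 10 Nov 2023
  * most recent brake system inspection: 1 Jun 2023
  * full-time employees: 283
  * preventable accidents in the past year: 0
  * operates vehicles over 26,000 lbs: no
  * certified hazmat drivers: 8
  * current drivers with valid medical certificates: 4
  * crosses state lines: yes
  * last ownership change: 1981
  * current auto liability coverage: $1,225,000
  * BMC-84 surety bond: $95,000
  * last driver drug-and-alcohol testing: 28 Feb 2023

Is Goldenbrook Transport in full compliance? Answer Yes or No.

1. drivers with valid medical certificates 4 ≥ 3 → met
2. condition 'crosses state lines' holds; BMC-84 surety bond $95,000 ≥ $50,000 → met
3. driver drug-and-alcohol testing 416 days ago vs limit 540 → met
4. preventable accidents in the past year 0 ≤ 0 → met
5. cargo securement review 161 days ago vs limit 180 → met
6. auto liability coverage $1,225,000 ≥ $1,025,000 → met
7. brake system inspection 323 days ago vs limit 365 → met
8. certified hazmat drivers 8 ≥ 4 → met
9. condition 'operates vehicles over 26,000 lbs' does not hold → requirement n/a → met
All met.

Yes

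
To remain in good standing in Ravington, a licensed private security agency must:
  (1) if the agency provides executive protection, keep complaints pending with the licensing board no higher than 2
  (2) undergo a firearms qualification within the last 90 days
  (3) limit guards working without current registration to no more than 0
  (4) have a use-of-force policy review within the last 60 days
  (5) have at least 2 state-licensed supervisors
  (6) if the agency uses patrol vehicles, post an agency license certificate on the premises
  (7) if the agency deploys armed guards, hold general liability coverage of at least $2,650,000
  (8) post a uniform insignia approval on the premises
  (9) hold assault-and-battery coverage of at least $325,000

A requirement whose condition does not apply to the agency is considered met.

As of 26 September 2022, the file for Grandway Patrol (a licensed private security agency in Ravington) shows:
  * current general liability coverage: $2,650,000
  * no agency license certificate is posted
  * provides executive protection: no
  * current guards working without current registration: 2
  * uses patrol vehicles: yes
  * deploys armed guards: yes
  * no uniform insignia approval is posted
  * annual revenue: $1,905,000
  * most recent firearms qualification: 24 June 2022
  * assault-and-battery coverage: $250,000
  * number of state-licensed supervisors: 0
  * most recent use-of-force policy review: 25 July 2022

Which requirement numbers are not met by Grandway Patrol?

2, 3, 4, 5, 6, 8, 9

1. condition 'provides executive protection' does not hold → requirement n/a → met
2. firearms qualification 94 days ago vs limit 90 → not met
3. guards working without current registration 2 > 0 → not met
4. use-of-force policy review 63 days ago vs limit 60 → not met
5. state-licensed supervisors 0 < 2 → not met
6. condition 'uses patrol vehicles' holds; agency license certificate absent → not met
7. condition 'deploys armed guards' holds; general liability coverage $2,650,000 ≥ $2,650,000 → met
8. uniform insignia approval absent → not met
9. assault-and-battery coverage $250,000 < $325,000 → not met
Not met: 2, 3, 4, 5, 6, 8, 9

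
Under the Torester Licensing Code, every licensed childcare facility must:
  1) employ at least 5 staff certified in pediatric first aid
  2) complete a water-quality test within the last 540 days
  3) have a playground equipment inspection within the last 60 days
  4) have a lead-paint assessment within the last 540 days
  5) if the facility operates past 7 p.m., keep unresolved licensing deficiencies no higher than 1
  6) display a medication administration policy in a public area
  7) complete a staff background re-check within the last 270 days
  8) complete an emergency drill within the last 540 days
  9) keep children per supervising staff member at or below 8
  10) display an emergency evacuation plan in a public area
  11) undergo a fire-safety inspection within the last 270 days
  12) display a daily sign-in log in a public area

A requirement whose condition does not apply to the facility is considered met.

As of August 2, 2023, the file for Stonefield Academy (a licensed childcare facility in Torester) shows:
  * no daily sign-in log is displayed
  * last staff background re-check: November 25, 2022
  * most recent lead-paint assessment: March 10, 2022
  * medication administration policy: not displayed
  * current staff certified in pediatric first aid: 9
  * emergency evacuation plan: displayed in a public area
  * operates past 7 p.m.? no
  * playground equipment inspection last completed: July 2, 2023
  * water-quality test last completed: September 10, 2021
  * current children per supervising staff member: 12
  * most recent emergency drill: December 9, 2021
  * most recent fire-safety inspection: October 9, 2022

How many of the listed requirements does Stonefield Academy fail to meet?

1. staff certified in pediatric first aid 9 ≥ 5 → met
2. water-quality test 691 days ago vs limit 540 → not met
3. playground equipment inspection 31 days ago vs limit 60 → met
4. lead-paint assessment 510 days ago vs limit 540 → met
5. condition 'operates past 7 p.m.' does not hold → requirement n/a → met
6. medication administration policy absent → not met
7. staff background re-check 250 days ago vs limit 270 → met
8. emergency drill 601 days ago vs limit 540 → not met
9. children per supervising staff member 12 > 8 → not met
10. emergency evacuation plan present → met
11. fire-safety inspection 297 days ago vs limit 270 → not met
12. daily sign-in log absent → not met
Not met: 6 of 12

6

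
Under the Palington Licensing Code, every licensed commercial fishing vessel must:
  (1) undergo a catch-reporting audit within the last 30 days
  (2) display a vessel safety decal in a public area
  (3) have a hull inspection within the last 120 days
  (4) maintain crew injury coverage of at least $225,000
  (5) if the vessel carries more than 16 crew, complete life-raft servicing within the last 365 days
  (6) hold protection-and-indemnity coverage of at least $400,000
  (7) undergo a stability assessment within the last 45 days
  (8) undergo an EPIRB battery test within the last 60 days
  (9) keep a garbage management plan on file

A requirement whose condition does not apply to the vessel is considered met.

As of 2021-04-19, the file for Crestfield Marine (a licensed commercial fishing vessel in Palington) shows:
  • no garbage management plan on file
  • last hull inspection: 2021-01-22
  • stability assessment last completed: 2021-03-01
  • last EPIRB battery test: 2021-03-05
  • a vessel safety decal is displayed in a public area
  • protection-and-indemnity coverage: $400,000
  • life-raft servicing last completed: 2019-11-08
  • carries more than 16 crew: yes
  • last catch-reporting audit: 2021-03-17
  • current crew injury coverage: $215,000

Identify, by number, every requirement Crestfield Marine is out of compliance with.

1. catch-reporting audit 33 days ago vs limit 30 → not met
2. vessel safety decal present → met
3. hull inspection 87 days ago vs limit 120 → met
4. crew injury coverage $215,000 < $225,000 → not met
5. condition 'carries more than 16 crew' holds; life-raft servicing 528 days ago vs limit 365 → not met
6. protection-and-indemnity coverage $400,000 ≥ $400,000 → met
7. stability assessment 49 days ago vs limit 45 → not met
8. EPIRB battery test 45 days ago vs limit 60 → met
9. garbage management plan absent → not met
Not met: 1, 4, 5, 7, 9

1, 4, 5, 7, 9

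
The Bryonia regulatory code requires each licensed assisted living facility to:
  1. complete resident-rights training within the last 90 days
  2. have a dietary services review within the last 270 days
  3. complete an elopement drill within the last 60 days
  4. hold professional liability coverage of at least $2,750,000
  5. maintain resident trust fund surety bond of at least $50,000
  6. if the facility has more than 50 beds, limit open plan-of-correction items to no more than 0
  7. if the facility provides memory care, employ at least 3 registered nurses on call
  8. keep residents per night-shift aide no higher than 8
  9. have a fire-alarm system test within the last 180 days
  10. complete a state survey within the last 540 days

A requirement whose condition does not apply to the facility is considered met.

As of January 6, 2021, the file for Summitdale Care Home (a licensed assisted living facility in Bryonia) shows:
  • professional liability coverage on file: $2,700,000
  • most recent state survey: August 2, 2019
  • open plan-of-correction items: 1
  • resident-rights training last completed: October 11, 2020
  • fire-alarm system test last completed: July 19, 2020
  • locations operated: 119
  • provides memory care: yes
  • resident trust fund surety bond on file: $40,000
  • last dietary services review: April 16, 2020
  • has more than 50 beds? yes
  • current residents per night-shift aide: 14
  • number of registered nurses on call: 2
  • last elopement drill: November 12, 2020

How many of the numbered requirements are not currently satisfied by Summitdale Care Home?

1. resident-rights training 87 days ago vs limit 90 → met
2. dietary services review 265 days ago vs limit 270 → met
3. elopement drill 55 days ago vs limit 60 → met
4. professional liability coverage $2,700,000 < $2,750,000 → not met
5. resident trust fund surety bond $40,000 < $50,000 → not met
6. condition 'has more than 50 beds' holds; open plan-of-correction items 1 > 0 → not met
7. condition 'provides memory care' holds; registered nurses on call 2 < 3 → not met
8. residents per night-shift aide 14 > 8 → not met
9. fire-alarm system test 171 days ago vs limit 180 → met
10. state survey 523 days ago vs limit 540 → met
Not met: 5 of 10

5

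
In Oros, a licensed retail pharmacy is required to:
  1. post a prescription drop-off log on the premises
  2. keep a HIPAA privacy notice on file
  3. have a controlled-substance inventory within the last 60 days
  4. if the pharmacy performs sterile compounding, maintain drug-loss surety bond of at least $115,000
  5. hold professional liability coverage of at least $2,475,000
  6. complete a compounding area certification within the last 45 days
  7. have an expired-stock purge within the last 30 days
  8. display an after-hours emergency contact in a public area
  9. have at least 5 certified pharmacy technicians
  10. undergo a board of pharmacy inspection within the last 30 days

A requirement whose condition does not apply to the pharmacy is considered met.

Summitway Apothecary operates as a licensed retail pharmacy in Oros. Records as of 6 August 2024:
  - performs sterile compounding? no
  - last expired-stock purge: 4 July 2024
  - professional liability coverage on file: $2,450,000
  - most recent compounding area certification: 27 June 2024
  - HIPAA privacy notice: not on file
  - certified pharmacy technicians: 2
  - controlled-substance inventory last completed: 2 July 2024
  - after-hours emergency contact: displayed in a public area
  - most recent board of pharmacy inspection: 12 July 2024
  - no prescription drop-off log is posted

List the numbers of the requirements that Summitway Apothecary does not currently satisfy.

1. prescription drop-off log absent → not met
2. HIPAA privacy notice absent → not met
3. controlled-substance inventory 35 days ago vs limit 60 → met
4. condition 'performs sterile compounding' does not hold → requirement n/a → met
5. professional liability coverage $2,450,000 < $2,475,000 → not met
6. compounding area certification 40 days ago vs limit 45 → met
7. expired-stock purge 33 days ago vs limit 30 → not met
8. after-hours emergency contact present → met
9. certified pharmacy technicians 2 < 5 → not met
10. board of pharmacy inspection 25 days ago vs limit 30 → met
Not met: 1, 2, 5, 7, 9

1, 2, 5, 7, 9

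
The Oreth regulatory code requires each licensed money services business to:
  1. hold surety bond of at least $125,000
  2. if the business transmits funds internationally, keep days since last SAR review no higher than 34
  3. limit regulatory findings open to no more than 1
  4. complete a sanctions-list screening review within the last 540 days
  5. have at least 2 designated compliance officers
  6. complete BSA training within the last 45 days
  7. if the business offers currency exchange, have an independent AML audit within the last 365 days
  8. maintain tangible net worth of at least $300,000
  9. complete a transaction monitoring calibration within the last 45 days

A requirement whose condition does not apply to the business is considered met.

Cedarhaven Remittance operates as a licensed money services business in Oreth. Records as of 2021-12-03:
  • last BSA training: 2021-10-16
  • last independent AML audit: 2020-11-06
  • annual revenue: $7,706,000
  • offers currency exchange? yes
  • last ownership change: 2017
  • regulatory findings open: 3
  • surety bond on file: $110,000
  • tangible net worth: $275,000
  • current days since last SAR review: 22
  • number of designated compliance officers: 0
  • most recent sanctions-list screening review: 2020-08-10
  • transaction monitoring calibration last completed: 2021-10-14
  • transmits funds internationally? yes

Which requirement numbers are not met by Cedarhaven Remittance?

1. surety bond $110,000 < $125,000 → not met
2. condition 'transmits funds internationally' holds; days since last SAR review 22 ≤ 34 → met
3. regulatory findings open 3 > 1 → not met
4. sanctions-list screening review 480 days ago vs limit 540 → met
5. designated compliance officers 0 < 2 → not met
6. BSA training 48 days ago vs limit 45 → not met
7. condition 'offers currency exchange' holds; independent AML audit 392 days ago vs limit 365 → not met
8. tangible net worth $275,000 < $300,000 → not met
9. transaction monitoring calibration 50 days ago vs limit 45 → not met
Not met: 1, 3, 5, 6, 7, 8, 9

1, 3, 5, 6, 7, 8, 9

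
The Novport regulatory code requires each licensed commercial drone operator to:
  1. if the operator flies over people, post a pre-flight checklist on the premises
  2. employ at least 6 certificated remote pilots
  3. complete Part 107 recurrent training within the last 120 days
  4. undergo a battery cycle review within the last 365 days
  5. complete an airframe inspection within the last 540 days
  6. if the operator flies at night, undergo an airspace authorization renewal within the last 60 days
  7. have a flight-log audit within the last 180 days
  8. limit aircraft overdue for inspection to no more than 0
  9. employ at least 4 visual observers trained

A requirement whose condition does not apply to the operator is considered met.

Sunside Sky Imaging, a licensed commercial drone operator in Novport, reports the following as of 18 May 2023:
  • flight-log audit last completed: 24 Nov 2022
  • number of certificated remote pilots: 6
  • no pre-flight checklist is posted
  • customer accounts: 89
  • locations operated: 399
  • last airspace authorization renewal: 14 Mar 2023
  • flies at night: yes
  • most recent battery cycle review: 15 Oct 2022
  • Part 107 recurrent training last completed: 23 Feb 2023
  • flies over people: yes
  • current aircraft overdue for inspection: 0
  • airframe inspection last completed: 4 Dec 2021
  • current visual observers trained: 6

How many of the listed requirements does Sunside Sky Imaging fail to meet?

1. condition 'flies over people' holds; pre-flight checklist absent → not met
2. certificated remote pilots 6 ≥ 6 → met
3. Part 107 recurrent training 84 days ago vs limit 120 → met
4. battery cycle review 215 days ago vs limit 365 → met
5. airframe inspection 530 days ago vs limit 540 → met
6. condition 'flies at night' holds; airspace authorization renewal 65 days ago vs limit 60 → not met
7. flight-log audit 175 days ago vs limit 180 → met
8. aircraft overdue for inspection 0 ≤ 0 → met
9. visual observers trained 6 ≥ 4 → met
Not met: 2 of 9

2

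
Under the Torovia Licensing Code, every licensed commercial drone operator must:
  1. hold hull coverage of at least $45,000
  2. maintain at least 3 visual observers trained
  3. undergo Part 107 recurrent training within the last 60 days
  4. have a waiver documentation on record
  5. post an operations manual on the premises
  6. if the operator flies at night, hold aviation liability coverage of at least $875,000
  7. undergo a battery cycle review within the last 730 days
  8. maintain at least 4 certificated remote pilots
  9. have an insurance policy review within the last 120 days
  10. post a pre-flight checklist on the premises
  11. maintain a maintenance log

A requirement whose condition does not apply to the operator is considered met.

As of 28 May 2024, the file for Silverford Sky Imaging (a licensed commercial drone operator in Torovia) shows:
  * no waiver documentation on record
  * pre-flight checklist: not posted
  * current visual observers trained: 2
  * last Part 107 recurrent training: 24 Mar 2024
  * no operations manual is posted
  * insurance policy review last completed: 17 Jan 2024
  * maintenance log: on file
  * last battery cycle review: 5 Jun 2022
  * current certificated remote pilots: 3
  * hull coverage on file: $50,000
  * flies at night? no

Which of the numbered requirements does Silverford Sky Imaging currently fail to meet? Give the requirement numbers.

2, 3, 4, 5, 8, 9, 10

1. hull coverage $50,000 ≥ $45,000 → met
2. visual observers trained 2 < 3 → not met
3. Part 107 recurrent training 65 days ago vs limit 60 → not met
4. waiver documentation absent → not met
5. operations manual absent → not met
6. condition 'flies at night' does not hold → requirement n/a → met
7. battery cycle review 723 days ago vs limit 730 → met
8. certificated remote pilots 3 < 4 → not met
9. insurance policy review 132 days ago vs limit 120 → not met
10. pre-flight checklist absent → not met
11. maintenance log present → met
Not met: 2, 3, 4, 5, 8, 9, 10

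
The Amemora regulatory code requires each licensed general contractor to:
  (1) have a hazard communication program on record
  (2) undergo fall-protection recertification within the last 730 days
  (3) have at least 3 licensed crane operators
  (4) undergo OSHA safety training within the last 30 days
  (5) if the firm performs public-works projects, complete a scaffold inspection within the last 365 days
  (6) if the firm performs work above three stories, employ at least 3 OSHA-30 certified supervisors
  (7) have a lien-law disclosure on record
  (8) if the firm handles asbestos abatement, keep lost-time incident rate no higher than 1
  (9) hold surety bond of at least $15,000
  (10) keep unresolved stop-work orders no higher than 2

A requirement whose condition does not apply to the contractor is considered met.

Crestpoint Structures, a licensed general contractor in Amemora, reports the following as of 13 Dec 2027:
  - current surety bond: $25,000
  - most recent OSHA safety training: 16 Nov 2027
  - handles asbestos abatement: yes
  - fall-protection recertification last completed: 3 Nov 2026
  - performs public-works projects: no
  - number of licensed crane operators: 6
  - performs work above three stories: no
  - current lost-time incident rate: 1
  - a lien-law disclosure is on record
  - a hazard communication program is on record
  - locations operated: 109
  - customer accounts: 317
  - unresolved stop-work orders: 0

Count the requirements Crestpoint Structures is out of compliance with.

0

1. hazard communication program present → met
2. fall-protection recertification 405 days ago vs limit 730 → met
3. licensed crane operators 6 ≥ 3 → met
4. OSHA safety training 27 days ago vs limit 30 → met
5. condition 'performs public-works projects' does not hold → requirement n/a → met
6. condition 'performs work above three stories' does not hold → requirement n/a → met
7. lien-law disclosure present → met
8. condition 'handles asbestos abatement' holds; lost-time incident rate 1 ≤ 1 → met
9. surety bond $25,000 ≥ $15,000 → met
10. unresolved stop-work orders 0 ≤ 2 → met
Not met: 0 of 10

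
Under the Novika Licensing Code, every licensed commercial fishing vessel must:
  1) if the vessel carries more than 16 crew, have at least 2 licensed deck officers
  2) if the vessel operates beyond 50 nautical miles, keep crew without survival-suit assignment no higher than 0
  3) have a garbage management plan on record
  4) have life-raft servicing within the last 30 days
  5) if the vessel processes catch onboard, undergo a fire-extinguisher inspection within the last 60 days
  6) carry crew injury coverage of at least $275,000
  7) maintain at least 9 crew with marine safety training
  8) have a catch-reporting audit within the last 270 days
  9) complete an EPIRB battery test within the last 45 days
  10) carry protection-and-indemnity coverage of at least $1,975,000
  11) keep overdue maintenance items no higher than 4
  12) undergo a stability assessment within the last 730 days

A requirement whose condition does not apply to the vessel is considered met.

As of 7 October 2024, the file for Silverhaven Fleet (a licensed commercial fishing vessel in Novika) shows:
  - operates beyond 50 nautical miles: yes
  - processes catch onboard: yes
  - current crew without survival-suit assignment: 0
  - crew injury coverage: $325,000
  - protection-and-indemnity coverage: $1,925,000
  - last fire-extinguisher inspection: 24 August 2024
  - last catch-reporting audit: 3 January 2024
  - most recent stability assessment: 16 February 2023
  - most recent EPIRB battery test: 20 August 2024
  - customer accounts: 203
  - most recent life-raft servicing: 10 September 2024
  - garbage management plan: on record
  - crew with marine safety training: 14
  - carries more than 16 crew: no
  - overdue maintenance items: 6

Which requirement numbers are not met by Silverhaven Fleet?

1. condition 'carries more than 16 crew' does not hold → requirement n/a → met
2. condition 'operates beyond 50 nautical miles' holds; crew without survival-suit assignment 0 ≤ 0 → met
3. garbage management plan present → met
4. life-raft servicing 27 days ago vs limit 30 → met
5. condition 'processes catch onboard' holds; fire-extinguisher inspection 44 days ago vs limit 60 → met
6. crew injury coverage $325,000 ≥ $275,000 → met
7. crew with marine safety training 14 ≥ 9 → met
8. catch-reporting audit 278 days ago vs limit 270 → not met
9. EPIRB battery test 48 days ago vs limit 45 → not met
10. protection-and-indemnity coverage $1,925,000 < $1,975,000 → not met
11. overdue maintenance items 6 > 4 → not met
12. stability assessment 599 days ago vs limit 730 → met
Not met: 8, 9, 10, 11

8, 9, 10, 11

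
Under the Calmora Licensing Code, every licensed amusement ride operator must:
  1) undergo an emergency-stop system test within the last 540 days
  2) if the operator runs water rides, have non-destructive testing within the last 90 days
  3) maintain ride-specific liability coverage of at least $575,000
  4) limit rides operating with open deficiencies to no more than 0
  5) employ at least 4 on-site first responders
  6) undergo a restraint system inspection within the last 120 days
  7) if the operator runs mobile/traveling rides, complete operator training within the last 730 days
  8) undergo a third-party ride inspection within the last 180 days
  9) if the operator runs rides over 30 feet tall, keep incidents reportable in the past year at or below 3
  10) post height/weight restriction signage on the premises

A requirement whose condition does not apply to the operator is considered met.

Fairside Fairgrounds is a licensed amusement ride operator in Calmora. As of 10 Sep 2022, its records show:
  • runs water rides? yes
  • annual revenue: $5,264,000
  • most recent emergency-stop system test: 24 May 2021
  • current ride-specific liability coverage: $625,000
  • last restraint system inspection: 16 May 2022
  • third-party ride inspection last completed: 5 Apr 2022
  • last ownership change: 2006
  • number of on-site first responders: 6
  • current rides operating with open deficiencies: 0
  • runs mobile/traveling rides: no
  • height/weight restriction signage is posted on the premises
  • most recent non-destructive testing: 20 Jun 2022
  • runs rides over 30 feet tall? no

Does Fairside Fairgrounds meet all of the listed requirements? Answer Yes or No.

1. emergency-stop system test 474 days ago vs limit 540 → met
2. condition 'runs water rides' holds; non-destructive testing 82 days ago vs limit 90 → met
3. ride-specific liability coverage $625,000 ≥ $575,000 → met
4. rides operating with open deficiencies 0 ≤ 0 → met
5. on-site first responders 6 ≥ 4 → met
6. restraint system inspection 117 days ago vs limit 120 → met
7. condition 'runs mobile/traveling rides' does not hold → requirement n/a → met
8. third-party ride inspection 158 days ago vs limit 180 → met
9. condition 'runs rides over 30 feet tall' does not hold → requirement n/a → met
10. height/weight restriction signage present → met
All met.

Yes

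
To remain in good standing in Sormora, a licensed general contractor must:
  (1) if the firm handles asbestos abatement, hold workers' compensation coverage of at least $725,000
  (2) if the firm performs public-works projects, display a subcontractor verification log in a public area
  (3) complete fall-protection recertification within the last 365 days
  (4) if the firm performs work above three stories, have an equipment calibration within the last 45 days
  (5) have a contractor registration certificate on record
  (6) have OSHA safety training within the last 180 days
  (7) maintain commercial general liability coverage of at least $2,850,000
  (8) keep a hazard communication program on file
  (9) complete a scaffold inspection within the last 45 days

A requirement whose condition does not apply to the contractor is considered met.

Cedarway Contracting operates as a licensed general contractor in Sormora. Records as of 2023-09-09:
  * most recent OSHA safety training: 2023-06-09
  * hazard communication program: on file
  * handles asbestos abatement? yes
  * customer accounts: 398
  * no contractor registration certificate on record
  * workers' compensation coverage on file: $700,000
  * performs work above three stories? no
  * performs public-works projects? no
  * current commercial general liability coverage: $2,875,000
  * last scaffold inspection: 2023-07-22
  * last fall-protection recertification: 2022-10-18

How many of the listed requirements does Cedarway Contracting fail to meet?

1. condition 'handles asbestos abatement' holds; workers' compensation coverage $700,000 < $725,000 → not met
2. condition 'performs public-works projects' does not hold → requirement n/a → met
3. fall-protection recertification 326 days ago vs limit 365 → met
4. condition 'performs work above three stories' does not hold → requirement n/a → met
5. contractor registration certificate absent → not met
6. OSHA safety training 92 days ago vs limit 180 → met
7. commercial general liability coverage $2,875,000 ≥ $2,850,000 → met
8. hazard communication program present → met
9. scaffold inspection 49 days ago vs limit 45 → not met
Not met: 3 of 9

3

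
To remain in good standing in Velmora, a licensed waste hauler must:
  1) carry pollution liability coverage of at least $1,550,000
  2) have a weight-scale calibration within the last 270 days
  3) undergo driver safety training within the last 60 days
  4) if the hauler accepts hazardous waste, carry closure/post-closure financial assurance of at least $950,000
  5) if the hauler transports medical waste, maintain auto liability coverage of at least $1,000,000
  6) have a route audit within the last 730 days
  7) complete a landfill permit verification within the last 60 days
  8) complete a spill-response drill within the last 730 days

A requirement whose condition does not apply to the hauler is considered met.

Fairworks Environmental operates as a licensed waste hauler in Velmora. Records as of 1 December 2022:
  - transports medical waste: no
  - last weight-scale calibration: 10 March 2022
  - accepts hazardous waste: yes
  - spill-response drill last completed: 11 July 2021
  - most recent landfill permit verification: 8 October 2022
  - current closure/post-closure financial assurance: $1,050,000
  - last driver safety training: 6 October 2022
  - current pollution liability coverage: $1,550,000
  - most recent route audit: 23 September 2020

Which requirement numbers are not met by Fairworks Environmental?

1. pollution liability coverage $1,550,000 ≥ $1,550,000 → met
2. weight-scale calibration 266 days ago vs limit 270 → met
3. driver safety training 56 days ago vs limit 60 → met
4. condition 'accepts hazardous waste' holds; closure/post-closure financial assurance $1,050,000 ≥ $950,000 → met
5. condition 'transports medical waste' does not hold → requirement n/a → met
6. route audit 799 days ago vs limit 730 → not met
7. landfill permit verification 54 days ago vs limit 60 → met
8. spill-response drill 508 days ago vs limit 730 → met
Not met: 6

6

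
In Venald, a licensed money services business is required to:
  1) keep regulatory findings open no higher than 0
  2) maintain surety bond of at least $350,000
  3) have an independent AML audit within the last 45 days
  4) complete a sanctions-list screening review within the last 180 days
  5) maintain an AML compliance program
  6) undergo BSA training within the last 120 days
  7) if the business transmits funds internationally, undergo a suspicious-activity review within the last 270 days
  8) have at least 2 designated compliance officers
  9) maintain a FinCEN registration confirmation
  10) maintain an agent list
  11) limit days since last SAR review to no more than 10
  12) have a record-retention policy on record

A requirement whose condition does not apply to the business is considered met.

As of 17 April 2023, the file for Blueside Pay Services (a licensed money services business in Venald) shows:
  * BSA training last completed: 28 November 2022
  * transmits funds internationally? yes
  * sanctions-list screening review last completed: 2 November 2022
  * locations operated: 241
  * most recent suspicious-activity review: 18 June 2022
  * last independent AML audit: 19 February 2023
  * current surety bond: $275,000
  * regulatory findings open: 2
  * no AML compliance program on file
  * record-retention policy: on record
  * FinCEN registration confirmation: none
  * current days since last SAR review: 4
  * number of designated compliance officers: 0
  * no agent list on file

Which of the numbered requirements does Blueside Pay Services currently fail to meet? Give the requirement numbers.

1, 2, 3, 5, 6, 7, 8, 9, 10

1. regulatory findings open 2 > 0 → not met
2. surety bond $275,000 < $350,000 → not met
3. independent AML audit 57 days ago vs limit 45 → not met
4. sanctions-list screening review 166 days ago vs limit 180 → met
5. AML compliance program absent → not met
6. BSA training 140 days ago vs limit 120 → not met
7. condition 'transmits funds internationally' holds; suspicious-activity review 303 days ago vs limit 270 → not met
8. designated compliance officers 0 < 2 → not met
9. FinCEN registration confirmation absent → not met
10. agent list absent → not met
11. days since last SAR review 4 ≤ 10 → met
12. record-retention policy present → met
Not met: 1, 2, 3, 5, 6, 7, 8, 9, 10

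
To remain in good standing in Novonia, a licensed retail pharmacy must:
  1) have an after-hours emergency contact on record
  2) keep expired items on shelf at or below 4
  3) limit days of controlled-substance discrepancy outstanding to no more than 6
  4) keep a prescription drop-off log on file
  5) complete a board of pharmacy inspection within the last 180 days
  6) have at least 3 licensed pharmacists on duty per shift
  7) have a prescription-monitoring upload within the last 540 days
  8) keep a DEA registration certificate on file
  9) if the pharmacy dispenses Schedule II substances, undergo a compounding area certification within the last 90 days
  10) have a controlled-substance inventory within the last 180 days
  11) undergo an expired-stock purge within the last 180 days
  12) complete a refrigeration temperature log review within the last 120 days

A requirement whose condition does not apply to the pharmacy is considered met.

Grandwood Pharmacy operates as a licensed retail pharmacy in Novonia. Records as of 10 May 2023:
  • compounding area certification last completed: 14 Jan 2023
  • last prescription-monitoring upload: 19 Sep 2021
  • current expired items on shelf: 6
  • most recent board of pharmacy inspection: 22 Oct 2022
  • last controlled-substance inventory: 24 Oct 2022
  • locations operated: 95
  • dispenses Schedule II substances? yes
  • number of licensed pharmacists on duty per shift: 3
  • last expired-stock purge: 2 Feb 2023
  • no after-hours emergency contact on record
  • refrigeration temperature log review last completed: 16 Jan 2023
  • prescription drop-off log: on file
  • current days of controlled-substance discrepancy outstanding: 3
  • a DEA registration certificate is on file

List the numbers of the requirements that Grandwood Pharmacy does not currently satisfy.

1. after-hours emergency contact absent → not met
2. expired items on shelf 6 > 4 → not met
3. days of controlled-substance discrepancy outstanding 3 ≤ 6 → met
4. prescription drop-off log present → met
5. board of pharmacy inspection 200 days ago vs limit 180 → not met
6. licensed pharmacists on duty per shift 3 ≥ 3 → met
7. prescription-monitoring upload 598 days ago vs limit 540 → not met
8. DEA registration certificate present → met
9. condition 'dispenses Schedule II substances' holds; compounding area certification 116 days ago vs limit 90 → not met
10. controlled-substance inventory 198 days ago vs limit 180 → not met
11. expired-stock purge 97 days ago vs limit 180 → met
12. refrigeration temperature log review 114 days ago vs limit 120 → met
Not met: 1, 2, 5, 7, 9, 10

1, 2, 5, 7, 9, 10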